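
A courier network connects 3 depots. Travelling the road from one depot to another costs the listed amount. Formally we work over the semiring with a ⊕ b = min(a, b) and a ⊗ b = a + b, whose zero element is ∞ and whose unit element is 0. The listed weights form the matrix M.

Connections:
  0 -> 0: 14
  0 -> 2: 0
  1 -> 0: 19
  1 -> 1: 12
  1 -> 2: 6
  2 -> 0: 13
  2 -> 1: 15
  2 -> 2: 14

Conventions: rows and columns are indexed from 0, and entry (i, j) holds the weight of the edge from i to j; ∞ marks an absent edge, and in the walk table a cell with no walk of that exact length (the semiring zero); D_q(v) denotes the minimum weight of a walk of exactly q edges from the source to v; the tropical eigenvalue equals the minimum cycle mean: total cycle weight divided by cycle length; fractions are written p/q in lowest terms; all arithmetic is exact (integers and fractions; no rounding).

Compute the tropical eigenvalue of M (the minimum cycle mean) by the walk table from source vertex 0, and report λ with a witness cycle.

q=0: [0, ∞, ∞]
q=1: [14, ∞, 0]
q=2: [13, 15, 14]
q=3: [27, 27, 13]
Optimal cycle mean attained by: cycle 0->2->0, total 0 + 13, length 2.
Answer: λ = 13/2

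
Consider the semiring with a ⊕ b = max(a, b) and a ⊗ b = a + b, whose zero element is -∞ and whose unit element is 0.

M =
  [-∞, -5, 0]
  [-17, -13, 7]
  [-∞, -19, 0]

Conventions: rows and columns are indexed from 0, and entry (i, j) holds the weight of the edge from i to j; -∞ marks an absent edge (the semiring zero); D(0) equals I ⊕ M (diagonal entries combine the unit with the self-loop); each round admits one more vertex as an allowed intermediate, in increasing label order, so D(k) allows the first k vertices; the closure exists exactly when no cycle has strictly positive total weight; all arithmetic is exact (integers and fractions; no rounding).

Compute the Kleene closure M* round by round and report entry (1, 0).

D(0):
  [0, -5, 0]
  [-17, 0, 7]
  [-∞, -19, 0]
D(1):
  [0, -5, 0]
  [-17, 0, 7]
  [-∞, -19, 0]
D(2):
  [0, -5, 2]
  [-17, 0, 7]
  [-36, -19, 0]
D(3):
  [0, -5, 2]
  [-17, 0, 7]
  [-36, -19, 0]
Answer: M*[1][0] = -17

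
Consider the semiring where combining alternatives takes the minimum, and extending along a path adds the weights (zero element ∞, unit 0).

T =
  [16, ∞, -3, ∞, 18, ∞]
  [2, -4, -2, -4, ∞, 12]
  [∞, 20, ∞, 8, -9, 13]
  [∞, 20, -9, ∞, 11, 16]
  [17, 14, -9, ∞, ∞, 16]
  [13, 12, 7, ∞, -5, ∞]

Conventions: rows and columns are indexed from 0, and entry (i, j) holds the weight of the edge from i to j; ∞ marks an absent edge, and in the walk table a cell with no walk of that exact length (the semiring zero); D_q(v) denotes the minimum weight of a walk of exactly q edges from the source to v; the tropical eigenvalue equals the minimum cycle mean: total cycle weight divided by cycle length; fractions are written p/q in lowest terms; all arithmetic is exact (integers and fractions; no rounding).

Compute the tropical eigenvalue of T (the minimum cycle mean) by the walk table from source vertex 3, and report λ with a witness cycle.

q=0: [∞, ∞, ∞, 0, ∞, ∞]
q=1: [∞, 20, -9, ∞, 11, 16]
q=2: [22, 11, 2, -1, -18, 4]
q=3: [-1, -4, -27, 7, -7, -2]
q=4: [-2, -8, -16, -19, -36, -14]
q=5: [-19, -22, -45, -12, -25, -20]
q=6: [-20, -26, -34, -37, -54, -32]
Optimal cycle mean attained by: cycle 2->4->2, total (-9) + (-9), length 2.
Answer: λ = -9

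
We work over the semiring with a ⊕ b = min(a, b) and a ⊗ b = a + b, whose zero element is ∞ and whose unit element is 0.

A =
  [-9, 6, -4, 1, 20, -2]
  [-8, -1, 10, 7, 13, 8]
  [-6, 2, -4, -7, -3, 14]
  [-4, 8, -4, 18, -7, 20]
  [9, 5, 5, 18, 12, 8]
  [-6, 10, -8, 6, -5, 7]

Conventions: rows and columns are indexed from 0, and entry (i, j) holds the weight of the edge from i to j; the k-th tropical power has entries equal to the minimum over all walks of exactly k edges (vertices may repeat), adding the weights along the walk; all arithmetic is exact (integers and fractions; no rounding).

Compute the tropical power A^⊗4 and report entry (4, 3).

A^⊗2:
  [-18, -3, -13, -11, -7, -11]
  [-17, -2, -12, -7, 0, -10]
  [-15, -2, -11, -11, -14, -8]
  [-13, -2, -8, -11, -7, -6]
  [-3, 4, 0, -2, 2, 7]
  [-15, -6, -12, -15, -11, -8]
A^⊗3:
  [-27, -12, -22, -20, -18, -20]
  [-26, -11, -21, -19, -15, -19]
  [-24, -9, -19, -18, -18, -17]
  [-22, -7, -17, -15, -18, -15]
  [-12, 2, -7, -7, -9, -5]
  [-24, -10, -19, -19, -22, -17]
A^⊗4:
  [-36, -21, -31, -29, -27, -29]
  [-35, -20, -30, -28, -26, -28]
  [-33, -18, -28, -26, -25, -26]
  [-31, -16, -26, -24, -22, -24]
  [-21, -6, -16, -14, -14, -14]
  [-33, -18, -28, -26, -26, -26]
Key observation: the optimum is the walk 4->1->0->2->3, with weight 5 + (-8) + (-4) + (-7) = -14.
Optimal value attained by: walk 4->1->0->2->3.
Answer: (A^⊗4)[4][3] = -14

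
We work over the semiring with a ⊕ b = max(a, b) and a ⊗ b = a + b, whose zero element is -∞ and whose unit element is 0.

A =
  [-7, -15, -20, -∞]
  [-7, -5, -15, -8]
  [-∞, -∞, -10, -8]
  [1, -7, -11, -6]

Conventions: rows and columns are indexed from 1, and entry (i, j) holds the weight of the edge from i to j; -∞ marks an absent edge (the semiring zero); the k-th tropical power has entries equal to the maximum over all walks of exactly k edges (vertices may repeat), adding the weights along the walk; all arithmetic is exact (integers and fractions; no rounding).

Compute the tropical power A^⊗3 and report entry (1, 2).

A^⊗2:
  [-14, -20, -27, -23]
  [-7, -10, -19, -13]
  [-7, -15, -19, -14]
  [-5, -12, -17, -12]
A^⊗3:
  [-21, -25, -34, -28]
  [-12, -15, -24, -18]
  [-13, -20, -25, -20]
  [-11, -17, -23, -18]
Key observation: the optimum is the walk 1->2->2->2, with weight (-15) + (-5) + (-5) = -25.
Optimal value attained by: walk 1->2->2->2.
Answer: (A^⊗3)[1][2] = -25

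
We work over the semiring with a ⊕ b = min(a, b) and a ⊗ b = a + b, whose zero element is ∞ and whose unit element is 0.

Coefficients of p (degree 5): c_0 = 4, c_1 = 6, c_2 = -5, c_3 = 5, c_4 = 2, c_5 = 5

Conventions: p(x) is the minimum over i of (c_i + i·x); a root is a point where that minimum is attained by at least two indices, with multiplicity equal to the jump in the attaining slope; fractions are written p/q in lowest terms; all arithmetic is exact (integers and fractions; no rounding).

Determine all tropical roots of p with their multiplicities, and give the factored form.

hull edge (i=0, c=4) to (i=2, c=-5): slope -9/2, span 2
hull edge (i=2, c=-5) to (i=5, c=5): slope 10/3, span 3
Factored form: p(x) = 5 ⊗ (x ⊕ (-10/3)) ⊗ (x ⊕ (-10/3)) ⊗ (x ⊕ (-10/3)) ⊗ (x ⊕ 9/2) ⊗ (x ⊕ 9/2)
Answer: roots = -10/3 (mult 3), 9/2 (mult 2)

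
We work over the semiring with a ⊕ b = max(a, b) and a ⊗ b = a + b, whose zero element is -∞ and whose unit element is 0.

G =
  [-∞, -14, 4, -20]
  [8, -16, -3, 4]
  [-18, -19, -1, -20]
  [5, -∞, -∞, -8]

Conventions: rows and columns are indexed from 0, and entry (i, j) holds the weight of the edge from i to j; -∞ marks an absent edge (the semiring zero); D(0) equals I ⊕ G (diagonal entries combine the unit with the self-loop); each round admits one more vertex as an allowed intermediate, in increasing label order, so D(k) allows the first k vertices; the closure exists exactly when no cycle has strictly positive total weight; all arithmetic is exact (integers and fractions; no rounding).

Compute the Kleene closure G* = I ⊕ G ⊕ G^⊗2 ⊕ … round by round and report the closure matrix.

D(0):
  [0, -14, 4, -20]
  [8, 0, -3, 4]
  [-18, -19, 0, -20]
  [5, -∞, -∞, 0]
D(1):
  [0, -14, 4, -20]
  [8, 0, 12, 4]
  [-18, -19, 0, -20]
  [5, -9, 9, 0]
D(2):
  [0, -14, 4, -10]
  [8, 0, 12, 4]
  [-11, -19, 0, -15]
  [5, -9, 9, 0]
D(3):
  [0, -14, 4, -10]
  [8, 0, 12, 4]
  [-11, -19, 0, -15]
  [5, -9, 9, 0]
D(4):
  [0, -14, 4, -10]
  [9, 0, 13, 4]
  [-10, -19, 0, -15]
  [5, -9, 9, 0]
Answer: G* = [[0, -14, 4, -10], [9, 0, 13, 4], [-10, -19, 0, -15], [5, -9, 9, 0]]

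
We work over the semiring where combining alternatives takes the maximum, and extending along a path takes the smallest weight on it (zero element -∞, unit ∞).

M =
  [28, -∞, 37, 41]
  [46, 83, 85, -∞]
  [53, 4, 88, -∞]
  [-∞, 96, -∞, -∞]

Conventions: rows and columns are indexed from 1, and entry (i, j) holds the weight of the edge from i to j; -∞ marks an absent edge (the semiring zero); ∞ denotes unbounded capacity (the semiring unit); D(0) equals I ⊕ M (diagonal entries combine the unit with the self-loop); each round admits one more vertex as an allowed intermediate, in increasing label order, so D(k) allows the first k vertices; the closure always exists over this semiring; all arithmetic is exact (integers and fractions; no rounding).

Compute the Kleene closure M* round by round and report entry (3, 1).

D(0):
  [∞, -∞, 37, 41]
  [46, ∞, 85, -∞]
  [53, 4, ∞, -∞]
  [-∞, 96, -∞, ∞]
D(1):
  [∞, -∞, 37, 41]
  [46, ∞, 85, 41]
  [53, 4, ∞, 41]
  [-∞, 96, -∞, ∞]
D(2):
  [∞, -∞, 37, 41]
  [46, ∞, 85, 41]
  [53, 4, ∞, 41]
  [46, 96, 85, ∞]
D(3):
  [∞, 4, 37, 41]
  [53, ∞, 85, 41]
  [53, 4, ∞, 41]
  [53, 96, 85, ∞]
D(4):
  [∞, 41, 41, 41]
  [53, ∞, 85, 41]
  [53, 41, ∞, 41]
  [53, 96, 85, ∞]
Answer: M*[3][1] = 53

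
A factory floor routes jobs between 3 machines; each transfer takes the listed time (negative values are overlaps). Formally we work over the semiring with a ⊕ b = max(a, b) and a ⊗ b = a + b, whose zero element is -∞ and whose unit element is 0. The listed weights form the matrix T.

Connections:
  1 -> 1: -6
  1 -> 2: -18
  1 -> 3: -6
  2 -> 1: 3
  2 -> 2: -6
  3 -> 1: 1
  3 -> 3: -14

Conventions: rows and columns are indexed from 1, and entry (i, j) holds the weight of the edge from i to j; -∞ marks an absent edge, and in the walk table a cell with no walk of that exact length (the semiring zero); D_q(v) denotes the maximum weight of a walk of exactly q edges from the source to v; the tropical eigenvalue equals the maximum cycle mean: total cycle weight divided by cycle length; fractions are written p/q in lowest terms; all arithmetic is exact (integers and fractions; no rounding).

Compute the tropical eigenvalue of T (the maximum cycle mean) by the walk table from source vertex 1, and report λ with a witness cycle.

q=0: [0, -∞, -∞]
q=1: [-6, -18, -6]
q=2: [-5, -24, -12]
q=3: [-11, -23, -11]
Optimal cycle mean attained by: cycle 1->3->1, total (-6) + 1, length 2.
Answer: λ = -5/2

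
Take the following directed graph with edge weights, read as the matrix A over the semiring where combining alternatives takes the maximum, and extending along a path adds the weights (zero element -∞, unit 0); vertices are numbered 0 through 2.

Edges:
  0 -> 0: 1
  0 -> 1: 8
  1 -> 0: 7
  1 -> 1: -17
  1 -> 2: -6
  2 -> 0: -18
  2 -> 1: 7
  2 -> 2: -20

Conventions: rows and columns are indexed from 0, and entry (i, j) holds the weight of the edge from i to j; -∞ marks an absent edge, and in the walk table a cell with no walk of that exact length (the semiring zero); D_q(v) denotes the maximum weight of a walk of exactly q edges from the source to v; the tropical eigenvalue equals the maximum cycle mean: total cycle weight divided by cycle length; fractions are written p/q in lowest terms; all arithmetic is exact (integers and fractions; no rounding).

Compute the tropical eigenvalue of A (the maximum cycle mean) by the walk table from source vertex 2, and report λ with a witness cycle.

q=0: [-∞, -∞, 0]
q=1: [-18, 7, -20]
q=2: [14, -10, 1]
q=3: [15, 22, -16]
Optimal cycle mean attained by: cycle 0->1->0, total 8 + 7, length 2.
Answer: λ = 15/2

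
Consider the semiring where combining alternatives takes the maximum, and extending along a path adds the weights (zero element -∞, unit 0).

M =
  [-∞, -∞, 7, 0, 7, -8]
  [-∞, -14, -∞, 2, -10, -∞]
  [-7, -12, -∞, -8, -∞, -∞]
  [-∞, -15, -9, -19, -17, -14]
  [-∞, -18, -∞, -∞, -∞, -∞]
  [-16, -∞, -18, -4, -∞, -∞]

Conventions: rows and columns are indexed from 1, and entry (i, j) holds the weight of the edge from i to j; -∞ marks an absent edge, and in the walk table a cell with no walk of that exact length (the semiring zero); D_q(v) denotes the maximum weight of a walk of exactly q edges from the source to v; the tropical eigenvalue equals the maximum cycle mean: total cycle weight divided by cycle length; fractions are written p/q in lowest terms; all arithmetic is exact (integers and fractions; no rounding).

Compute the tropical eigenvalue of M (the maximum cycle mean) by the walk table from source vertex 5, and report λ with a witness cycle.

q=0: [-∞, -∞, -∞, -∞, 0, -∞]
q=1: [-∞, -18, -∞, -∞, -∞, -∞]
q=2: [-∞, -32, -∞, -16, -28, -∞]
q=3: [-∞, -31, -25, -30, -33, -30]
q=4: [-32, -37, -39, -29, -41, -44]
q=5: [-46, -44, -25, -32, -25, -40]
q=6: [-32, -37, -39, -33, -39, -46]
Optimal cycle mean attained by: cycle 1->3->1, total 7 + (-7), length 2.
Answer: λ = 0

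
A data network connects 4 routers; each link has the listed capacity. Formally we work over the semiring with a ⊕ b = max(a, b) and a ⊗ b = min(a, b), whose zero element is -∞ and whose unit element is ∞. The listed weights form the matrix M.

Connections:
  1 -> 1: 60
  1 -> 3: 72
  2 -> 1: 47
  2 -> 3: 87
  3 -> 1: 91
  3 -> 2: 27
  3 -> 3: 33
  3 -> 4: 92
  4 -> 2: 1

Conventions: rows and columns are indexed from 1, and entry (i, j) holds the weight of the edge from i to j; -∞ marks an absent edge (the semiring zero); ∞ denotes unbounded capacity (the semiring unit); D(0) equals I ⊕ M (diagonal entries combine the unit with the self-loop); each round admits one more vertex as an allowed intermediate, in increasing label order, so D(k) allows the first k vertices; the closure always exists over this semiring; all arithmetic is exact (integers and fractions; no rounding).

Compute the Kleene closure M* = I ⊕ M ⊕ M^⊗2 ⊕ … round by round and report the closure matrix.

D(0):
  [∞, -∞, 72, -∞]
  [47, ∞, 87, -∞]
  [91, 27, ∞, 92]
  [-∞, 1, -∞, ∞]
D(1):
  [∞, -∞, 72, -∞]
  [47, ∞, 87, -∞]
  [91, 27, ∞, 92]
  [-∞, 1, -∞, ∞]
D(2):
  [∞, -∞, 72, -∞]
  [47, ∞, 87, -∞]
  [91, 27, ∞, 92]
  [1, 1, 1, ∞]
D(3):
  [∞, 27, 72, 72]
  [87, ∞, 87, 87]
  [91, 27, ∞, 92]
  [1, 1, 1, ∞]
D(4):
  [∞, 27, 72, 72]
  [87, ∞, 87, 87]
  [91, 27, ∞, 92]
  [1, 1, 1, ∞]
Answer: M* = [[∞, 27, 72, 72], [87, ∞, 87, 87], [91, 27, ∞, 92], [1, 1, 1, ∞]]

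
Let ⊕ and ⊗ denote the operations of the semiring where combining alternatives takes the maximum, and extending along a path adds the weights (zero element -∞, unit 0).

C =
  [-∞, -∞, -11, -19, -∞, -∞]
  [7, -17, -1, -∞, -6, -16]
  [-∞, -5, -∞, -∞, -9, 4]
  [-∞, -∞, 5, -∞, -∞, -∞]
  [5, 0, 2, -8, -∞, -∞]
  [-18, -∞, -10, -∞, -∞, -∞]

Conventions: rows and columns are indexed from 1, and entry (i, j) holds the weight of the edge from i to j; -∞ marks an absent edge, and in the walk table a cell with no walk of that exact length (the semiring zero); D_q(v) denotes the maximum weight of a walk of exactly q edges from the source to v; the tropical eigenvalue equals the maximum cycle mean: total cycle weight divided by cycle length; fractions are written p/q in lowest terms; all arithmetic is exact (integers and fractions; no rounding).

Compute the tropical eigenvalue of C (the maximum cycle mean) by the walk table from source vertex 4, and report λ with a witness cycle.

q=0: [-∞, -∞, -∞, 0, -∞, -∞]
q=1: [-∞, -∞, 5, -∞, -∞, -∞]
q=2: [-∞, 0, -∞, -∞, -4, 9]
q=3: [7, -4, -1, -12, -6, -16]
q=4: [3, -6, -4, -12, -10, 3]
q=5: [1, -9, -7, -16, -12, 0]
q=6: [-2, -12, -10, -18, -15, -3]
Optimal cycle mean attained by: cycle 1->3->2->1, total (-11) + (-5) + 7, length 3.
Answer: λ = -3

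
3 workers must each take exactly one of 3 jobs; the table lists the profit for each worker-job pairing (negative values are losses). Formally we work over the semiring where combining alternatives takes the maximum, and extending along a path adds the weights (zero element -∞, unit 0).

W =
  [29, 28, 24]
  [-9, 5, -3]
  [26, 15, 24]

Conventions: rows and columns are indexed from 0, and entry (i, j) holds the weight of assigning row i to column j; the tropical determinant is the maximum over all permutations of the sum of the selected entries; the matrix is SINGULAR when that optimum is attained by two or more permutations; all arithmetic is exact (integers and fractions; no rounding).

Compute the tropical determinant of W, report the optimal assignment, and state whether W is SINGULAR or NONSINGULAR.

σ = (0, 1, 2): 29 + 5 + 24 = 58
σ = (0, 2, 1): 29 + (-3) + 15 = 41
σ = (1, 0, 2): 28 + (-9) + 24 = 43
σ = (1, 2, 0): 28 + (-3) + 26 = 51
σ = (2, 0, 1): 24 + (-9) + 15 = 30
σ = (2, 1, 0): 24 + 5 + 26 = 55
Optimal value attained by: σ = (0, 1, 2).
Answer: det⊕(W) = 58; verdict: NONSINGULAR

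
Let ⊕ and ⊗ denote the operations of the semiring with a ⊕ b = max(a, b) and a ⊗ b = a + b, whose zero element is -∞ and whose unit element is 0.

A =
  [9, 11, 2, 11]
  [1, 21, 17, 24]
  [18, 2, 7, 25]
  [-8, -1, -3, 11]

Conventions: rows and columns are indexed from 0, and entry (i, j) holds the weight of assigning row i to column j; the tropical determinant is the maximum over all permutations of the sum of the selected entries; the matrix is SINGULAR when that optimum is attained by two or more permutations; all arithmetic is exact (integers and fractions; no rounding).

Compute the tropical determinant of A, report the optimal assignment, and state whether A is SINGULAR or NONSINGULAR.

σ = (0, 1, 2, 3): 9 + 21 + 7 + 11 = 48
σ = (0, 1, 3, 2): 9 + 21 + 25 + (-3) = 52
σ = (0, 2, 1, 3): 9 + 17 + 2 + 11 = 39
σ = (0, 2, 3, 1): 9 + 17 + 25 + (-1) = 50
σ = (0, 3, 1, 2): 9 + 24 + 2 + (-3) = 32
σ = (0, 3, 2, 1): 9 + 24 + 7 + (-1) = 39
σ = (1, 0, 2, 3): 11 + 1 + 7 + 11 = 30
σ = (1, 0, 3, 2): 11 + 1 + 25 + (-3) = 34
σ = (1, 2, 0, 3): 11 + 17 + 18 + 11 = 57
σ = (1, 2, 3, 0): 11 + 17 + 25 + (-8) = 45
σ = (1, 3, 0, 2): 11 + 24 + 18 + (-3) = 50
σ = (1, 3, 2, 0): 11 + 24 + 7 + (-8) = 34
σ = (2, 0, 1, 3): 2 + 1 + 2 + 11 = 16
σ = (2, 0, 3, 1): 2 + 1 + 25 + (-1) = 27
σ = (2, 1, 0, 3): 2 + 21 + 18 + 11 = 52
σ = (2, 1, 3, 0): 2 + 21 + 25 + (-8) = 40
σ = (2, 3, 0, 1): 2 + 24 + 18 + (-1) = 43
σ = (2, 3, 1, 0): 2 + 24 + 2 + (-8) = 20
σ = (3, 0, 1, 2): 11 + 1 + 2 + (-3) = 11
σ = (3, 0, 2, 1): 11 + 1 + 7 + (-1) = 18
σ = (3, 1, 0, 2): 11 + 21 + 18 + (-3) = 47
σ = (3, 1, 2, 0): 11 + 21 + 7 + (-8) = 31
σ = (3, 2, 0, 1): 11 + 17 + 18 + (-1) = 45
σ = (3, 2, 1, 0): 11 + 17 + 2 + (-8) = 22
Optimal value attained by: σ = (1, 2, 0, 3).
Answer: det⊕(A) = 57; verdict: NONSINGULAR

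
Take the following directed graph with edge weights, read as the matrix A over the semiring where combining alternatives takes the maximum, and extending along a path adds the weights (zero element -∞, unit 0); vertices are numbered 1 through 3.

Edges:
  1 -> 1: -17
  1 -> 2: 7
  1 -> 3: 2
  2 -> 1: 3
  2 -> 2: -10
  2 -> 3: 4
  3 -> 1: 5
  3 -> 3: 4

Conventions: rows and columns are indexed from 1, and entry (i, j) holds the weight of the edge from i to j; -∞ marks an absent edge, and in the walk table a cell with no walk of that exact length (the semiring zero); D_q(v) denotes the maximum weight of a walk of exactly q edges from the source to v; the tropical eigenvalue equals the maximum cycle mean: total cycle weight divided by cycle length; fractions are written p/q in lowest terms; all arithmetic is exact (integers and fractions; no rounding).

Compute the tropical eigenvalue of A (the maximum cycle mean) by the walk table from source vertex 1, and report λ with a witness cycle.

q=0: [0, -∞, -∞]
q=1: [-17, 7, 2]
q=2: [10, -3, 11]
q=3: [16, 17, 15]
Optimal cycle mean attained by: cycle 1->2->3->1, total 7 + 4 + 5, length 3.
Answer: λ = 16/3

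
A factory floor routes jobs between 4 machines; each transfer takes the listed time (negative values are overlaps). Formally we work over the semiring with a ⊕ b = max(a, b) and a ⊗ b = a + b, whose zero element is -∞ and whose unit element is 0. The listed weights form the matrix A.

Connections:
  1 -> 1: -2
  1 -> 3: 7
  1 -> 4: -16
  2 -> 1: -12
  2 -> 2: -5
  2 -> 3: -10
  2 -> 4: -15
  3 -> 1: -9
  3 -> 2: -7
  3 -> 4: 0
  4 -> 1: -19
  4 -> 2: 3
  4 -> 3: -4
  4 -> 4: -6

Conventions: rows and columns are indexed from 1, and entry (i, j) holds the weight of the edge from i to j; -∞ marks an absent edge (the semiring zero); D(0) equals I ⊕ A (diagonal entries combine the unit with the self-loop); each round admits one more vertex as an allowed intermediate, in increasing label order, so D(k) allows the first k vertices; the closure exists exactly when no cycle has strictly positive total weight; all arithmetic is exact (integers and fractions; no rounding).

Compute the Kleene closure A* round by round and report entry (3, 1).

D(0):
  [0, -∞, 7, -16]
  [-12, 0, -10, -15]
  [-9, -7, 0, 0]
  [-19, 3, -4, 0]
D(1):
  [0, -∞, 7, -16]
  [-12, 0, -5, -15]
  [-9, -7, 0, 0]
  [-19, 3, -4, 0]
D(2):
  [0, -∞, 7, -16]
  [-12, 0, -5, -15]
  [-9, -7, 0, 0]
  [-9, 3, -2, 0]
D(3):
  [0, 0, 7, 7]
  [-12, 0, -5, -5]
  [-9, -7, 0, 0]
  [-9, 3, -2, 0]
D(4):
  [0, 10, 7, 7]
  [-12, 0, -5, -5]
  [-9, 3, 0, 0]
  [-9, 3, -2, 0]
Answer: A*[3][1] = -9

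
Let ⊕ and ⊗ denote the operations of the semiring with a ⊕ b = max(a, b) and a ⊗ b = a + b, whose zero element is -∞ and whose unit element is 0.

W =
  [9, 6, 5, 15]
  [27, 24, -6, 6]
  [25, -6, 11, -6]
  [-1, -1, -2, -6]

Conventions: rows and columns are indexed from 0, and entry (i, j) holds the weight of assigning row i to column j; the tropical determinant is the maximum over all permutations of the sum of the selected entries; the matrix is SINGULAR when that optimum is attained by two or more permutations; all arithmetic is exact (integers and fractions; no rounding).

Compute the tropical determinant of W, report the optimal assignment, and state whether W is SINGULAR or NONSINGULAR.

σ = (0, 1, 2, 3): 9 + 24 + 11 + (-6) = 38
σ = (0, 1, 3, 2): 9 + 24 + (-6) + (-2) = 25
σ = (0, 2, 1, 3): 9 + (-6) + (-6) + (-6) = -9
σ = (0, 2, 3, 1): 9 + (-6) + (-6) + (-1) = -4
σ = (0, 3, 1, 2): 9 + 6 + (-6) + (-2) = 7
σ = (0, 3, 2, 1): 9 + 6 + 11 + (-1) = 25
σ = (1, 0, 2, 3): 6 + 27 + 11 + (-6) = 38
σ = (1, 0, 3, 2): 6 + 27 + (-6) + (-2) = 25
σ = (1, 2, 0, 3): 6 + (-6) + 25 + (-6) = 19
σ = (1, 2, 3, 0): 6 + (-6) + (-6) + (-1) = -7
σ = (1, 3, 0, 2): 6 + 6 + 25 + (-2) = 35
σ = (1, 3, 2, 0): 6 + 6 + 11 + (-1) = 22
σ = (2, 0, 1, 3): 5 + 27 + (-6) + (-6) = 20
σ = (2, 0, 3, 1): 5 + 27 + (-6) + (-1) = 25
σ = (2, 1, 0, 3): 5 + 24 + 25 + (-6) = 48
σ = (2, 1, 3, 0): 5 + 24 + (-6) + (-1) = 22
σ = (2, 3, 0, 1): 5 + 6 + 25 + (-1) = 35
σ = (2, 3, 1, 0): 5 + 6 + (-6) + (-1) = 4
σ = (3, 0, 1, 2): 15 + 27 + (-6) + (-2) = 34
σ = (3, 0, 2, 1): 15 + 27 + 11 + (-1) = 52
σ = (3, 1, 0, 2): 15 + 24 + 25 + (-2) = 62
σ = (3, 1, 2, 0): 15 + 24 + 11 + (-1) = 49
σ = (3, 2, 0, 1): 15 + (-6) + 25 + (-1) = 33
σ = (3, 2, 1, 0): 15 + (-6) + (-6) + (-1) = 2
Optimal value attained by: σ = (3, 1, 0, 2).
Answer: det⊕(W) = 62; verdict: NONSINGULAR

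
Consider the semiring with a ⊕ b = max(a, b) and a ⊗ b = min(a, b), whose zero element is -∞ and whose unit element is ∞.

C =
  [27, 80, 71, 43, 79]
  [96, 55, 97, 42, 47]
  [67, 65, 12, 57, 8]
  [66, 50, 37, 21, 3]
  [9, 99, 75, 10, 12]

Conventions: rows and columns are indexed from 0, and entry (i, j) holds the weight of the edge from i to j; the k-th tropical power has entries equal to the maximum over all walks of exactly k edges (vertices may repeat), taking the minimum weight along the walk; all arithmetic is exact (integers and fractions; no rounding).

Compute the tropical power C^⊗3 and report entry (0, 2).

C^⊗2:
  [80, 79, 80, 57, 47]
  [67, 80, 71, 57, 79]
  [65, 67, 67, 43, 67]
  [50, 66, 66, 43, 66]
  [96, 65, 97, 57, 47]
C^⊗3:
  [79, 80, 79, 57, 79]
  [80, 79, 80, 57, 67]
  [67, 67, 67, 57, 65]
  [66, 66, 66, 57, 50]
  [67, 80, 71, 57, 79]
Key observation: the optimum is the walk 0->4->1->2, with weight 79 min 99 min 97 = 79.
Optimal value attained by: walk 0->4->1->2.
Answer: (C^⊗3)[0][2] = 79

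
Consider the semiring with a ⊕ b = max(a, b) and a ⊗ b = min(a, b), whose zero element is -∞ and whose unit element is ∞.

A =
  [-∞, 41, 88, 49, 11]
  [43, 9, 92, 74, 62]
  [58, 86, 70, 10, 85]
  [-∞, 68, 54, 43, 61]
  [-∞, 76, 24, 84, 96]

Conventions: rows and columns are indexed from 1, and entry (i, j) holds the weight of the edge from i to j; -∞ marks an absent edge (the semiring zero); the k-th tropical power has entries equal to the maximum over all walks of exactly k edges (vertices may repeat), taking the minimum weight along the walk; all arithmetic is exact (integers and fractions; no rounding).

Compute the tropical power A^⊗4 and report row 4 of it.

A^⊗2:
  [58, 86, 70, 43, 85]
  [58, 86, 70, 62, 85]
  [58, 76, 86, 84, 85]
  [54, 61, 68, 68, 62]
  [43, 76, 76, 84, 96]
A^⊗3:
  [58, 76, 86, 84, 85]
  [58, 76, 86, 84, 85]
  [58, 86, 76, 84, 85]
  [58, 68, 68, 62, 68]
  [58, 76, 76, 84, 96]
A^⊗4:
  [58, 86, 76, 84, 85]
  [58, 86, 76, 84, 85]
  [58, 76, 86, 84, 85]
  [58, 68, 68, 68, 68]
  [58, 76, 76, 84, 96]
Answer: row 4 of A^⊗4 = [58, 68, 68, 68, 68]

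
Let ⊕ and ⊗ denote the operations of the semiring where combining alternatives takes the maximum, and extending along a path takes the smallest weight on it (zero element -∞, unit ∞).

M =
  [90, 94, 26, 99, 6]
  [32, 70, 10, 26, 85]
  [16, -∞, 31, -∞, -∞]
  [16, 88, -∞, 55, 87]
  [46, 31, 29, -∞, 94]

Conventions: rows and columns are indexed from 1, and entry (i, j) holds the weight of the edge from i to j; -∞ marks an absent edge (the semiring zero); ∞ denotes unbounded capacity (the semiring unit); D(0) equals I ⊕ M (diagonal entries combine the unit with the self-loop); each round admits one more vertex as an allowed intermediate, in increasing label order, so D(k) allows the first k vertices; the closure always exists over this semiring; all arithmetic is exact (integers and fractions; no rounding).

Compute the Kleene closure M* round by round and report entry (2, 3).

D(0):
  [∞, 94, 26, 99, 6]
  [32, ∞, 10, 26, 85]
  [16, -∞, ∞, -∞, -∞]
  [16, 88, -∞, ∞, 87]
  [46, 31, 29, -∞, ∞]
D(1):
  [∞, 94, 26, 99, 6]
  [32, ∞, 26, 32, 85]
  [16, 16, ∞, 16, 6]
  [16, 88, 16, ∞, 87]
  [46, 46, 29, 46, ∞]
D(2):
  [∞, 94, 26, 99, 85]
  [32, ∞, 26, 32, 85]
  [16, 16, ∞, 16, 16]
  [32, 88, 26, ∞, 87]
  [46, 46, 29, 46, ∞]
D(3):
  [∞, 94, 26, 99, 85]
  [32, ∞, 26, 32, 85]
  [16, 16, ∞, 16, 16]
  [32, 88, 26, ∞, 87]
  [46, 46, 29, 46, ∞]
D(4):
  [∞, 94, 26, 99, 87]
  [32, ∞, 26, 32, 85]
  [16, 16, ∞, 16, 16]
  [32, 88, 26, ∞, 87]
  [46, 46, 29, 46, ∞]
D(5):
  [∞, 94, 29, 99, 87]
  [46, ∞, 29, 46, 85]
  [16, 16, ∞, 16, 16]
  [46, 88, 29, ∞, 87]
  [46, 46, 29, 46, ∞]
Answer: M*[2][3] = 29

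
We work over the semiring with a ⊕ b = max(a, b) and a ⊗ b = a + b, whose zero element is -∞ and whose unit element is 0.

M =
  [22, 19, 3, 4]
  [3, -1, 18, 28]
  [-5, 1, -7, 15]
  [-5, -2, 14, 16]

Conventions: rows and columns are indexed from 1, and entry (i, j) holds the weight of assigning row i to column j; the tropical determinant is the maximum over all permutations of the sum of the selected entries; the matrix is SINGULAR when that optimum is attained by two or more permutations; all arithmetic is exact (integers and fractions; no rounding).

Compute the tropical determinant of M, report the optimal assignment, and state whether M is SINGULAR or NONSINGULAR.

σ = (1, 2, 3, 4): 22 + (-1) + (-7) + 16 = 30
σ = (1, 2, 4, 3): 22 + (-1) + 15 + 14 = 50
σ = (1, 3, 2, 4): 22 + 18 + 1 + 16 = 57
σ = (1, 3, 4, 2): 22 + 18 + 15 + (-2) = 53
σ = (1, 4, 2, 3): 22 + 28 + 1 + 14 = 65
σ = (1, 4, 3, 2): 22 + 28 + (-7) + (-2) = 41
σ = (2, 1, 3, 4): 19 + 3 + (-7) + 16 = 31
σ = (2, 1, 4, 3): 19 + 3 + 15 + 14 = 51
σ = (2, 3, 1, 4): 19 + 18 + (-5) + 16 = 48
σ = (2, 3, 4, 1): 19 + 18 + 15 + (-5) = 47
σ = (2, 4, 1, 3): 19 + 28 + (-5) + 14 = 56
σ = (2, 4, 3, 1): 19 + 28 + (-7) + (-5) = 35
σ = (3, 1, 2, 4): 3 + 3 + 1 + 16 = 23
σ = (3, 1, 4, 2): 3 + 3 + 15 + (-2) = 19
σ = (3, 2, 1, 4): 3 + (-1) + (-5) + 16 = 13
σ = (3, 2, 4, 1): 3 + (-1) + 15 + (-5) = 12
σ = (3, 4, 1, 2): 3 + 28 + (-5) + (-2) = 24
σ = (3, 4, 2, 1): 3 + 28 + 1 + (-5) = 27
σ = (4, 1, 2, 3): 4 + 3 + 1 + 14 = 22
σ = (4, 1, 3, 2): 4 + 3 + (-7) + (-2) = -2
σ = (4, 2, 1, 3): 4 + (-1) + (-5) + 14 = 12
σ = (4, 2, 3, 1): 4 + (-1) + (-7) + (-5) = -9
σ = (4, 3, 1, 2): 4 + 18 + (-5) + (-2) = 15
σ = (4, 3, 2, 1): 4 + 18 + 1 + (-5) = 18
Optimal value attained by: σ = (1, 4, 2, 3).
Answer: det⊕(M) = 65; verdict: NONSINGULAR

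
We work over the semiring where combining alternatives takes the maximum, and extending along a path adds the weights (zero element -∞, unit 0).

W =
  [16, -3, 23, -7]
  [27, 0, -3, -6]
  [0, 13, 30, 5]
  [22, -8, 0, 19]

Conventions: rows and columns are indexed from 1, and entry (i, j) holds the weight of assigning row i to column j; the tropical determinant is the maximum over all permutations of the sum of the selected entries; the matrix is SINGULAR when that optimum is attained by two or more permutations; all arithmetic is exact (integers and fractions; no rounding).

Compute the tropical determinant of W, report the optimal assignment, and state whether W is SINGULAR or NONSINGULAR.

σ = (1, 2, 3, 4): 16 + 0 + 30 + 19 = 65
σ = (1, 2, 4, 3): 16 + 0 + 5 + 0 = 21
σ = (1, 3, 2, 4): 16 + (-3) + 13 + 19 = 45
σ = (1, 3, 4, 2): 16 + (-3) + 5 + (-8) = 10
σ = (1, 4, 2, 3): 16 + (-6) + 13 + 0 = 23
σ = (1, 4, 3, 2): 16 + (-6) + 30 + (-8) = 32
σ = (2, 1, 3, 4): (-3) + 27 + 30 + 19 = 73
σ = (2, 1, 4, 3): (-3) + 27 + 5 + 0 = 29
σ = (2, 3, 1, 4): (-3) + (-3) + 0 + 19 = 13
σ = (2, 3, 4, 1): (-3) + (-3) + 5 + 22 = 21
σ = (2, 4, 1, 3): (-3) + (-6) + 0 + 0 = -9
σ = (2, 4, 3, 1): (-3) + (-6) + 30 + 22 = 43
σ = (3, 1, 2, 4): 23 + 27 + 13 + 19 = 82
σ = (3, 1, 4, 2): 23 + 27 + 5 + (-8) = 47
σ = (3, 2, 1, 4): 23 + 0 + 0 + 19 = 42
σ = (3, 2, 4, 1): 23 + 0 + 5 + 22 = 50
σ = (3, 4, 1, 2): 23 + (-6) + 0 + (-8) = 9
σ = (3, 4, 2, 1): 23 + (-6) + 13 + 22 = 52
σ = (4, 1, 2, 3): (-7) + 27 + 13 + 0 = 33
σ = (4, 1, 3, 2): (-7) + 27 + 30 + (-8) = 42
σ = (4, 2, 1, 3): (-7) + 0 + 0 + 0 = -7
σ = (4, 2, 3, 1): (-7) + 0 + 30 + 22 = 45
σ = (4, 3, 1, 2): (-7) + (-3) + 0 + (-8) = -18
σ = (4, 3, 2, 1): (-7) + (-3) + 13 + 22 = 25
Optimal value attained by: σ = (3, 1, 2, 4).
Answer: det⊕(W) = 82; verdict: NONSINGULAR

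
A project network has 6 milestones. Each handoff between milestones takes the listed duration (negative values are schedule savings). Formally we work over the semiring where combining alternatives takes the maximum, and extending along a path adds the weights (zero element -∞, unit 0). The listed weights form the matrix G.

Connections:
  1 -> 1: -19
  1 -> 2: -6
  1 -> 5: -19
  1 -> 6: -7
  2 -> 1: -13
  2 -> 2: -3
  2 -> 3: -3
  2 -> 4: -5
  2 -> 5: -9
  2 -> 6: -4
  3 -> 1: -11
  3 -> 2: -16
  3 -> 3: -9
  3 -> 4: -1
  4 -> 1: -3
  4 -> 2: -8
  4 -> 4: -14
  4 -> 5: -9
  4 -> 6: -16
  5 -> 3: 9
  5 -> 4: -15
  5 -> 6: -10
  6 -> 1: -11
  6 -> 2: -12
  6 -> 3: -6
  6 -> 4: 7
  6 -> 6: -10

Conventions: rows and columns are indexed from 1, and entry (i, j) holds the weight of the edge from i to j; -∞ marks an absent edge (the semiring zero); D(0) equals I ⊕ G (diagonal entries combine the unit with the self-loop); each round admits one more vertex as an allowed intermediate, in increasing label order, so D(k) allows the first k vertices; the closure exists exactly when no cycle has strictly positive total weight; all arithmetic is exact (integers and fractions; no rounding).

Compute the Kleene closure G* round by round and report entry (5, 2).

D(0):
  [0, -6, -∞, -∞, -19, -7]
  [-13, 0, -3, -5, -9, -4]
  [-11, -16, 0, -1, -∞, -∞]
  [-3, -8, -∞, 0, -9, -16]
  [-∞, -∞, 9, -15, 0, -10]
  [-11, -12, -6, 7, -∞, 0]
D(1):
  [0, -6, -∞, -∞, -19, -7]
  [-13, 0, -3, -5, -9, -4]
  [-11, -16, 0, -1, -30, -18]
  [-3, -8, -∞, 0, -9, -10]
  [-∞, -∞, 9, -15, 0, -10]
  [-11, -12, -6, 7, -30, 0]
D(2):
  [0, -6, -9, -11, -15, -7]
  [-13, 0, -3, -5, -9, -4]
  [-11, -16, 0, -1, -25, -18]
  [-3, -8, -11, 0, -9, -10]
  [-∞, -∞, 9, -15, 0, -10]
  [-11, -12, -6, 7, -21, 0]
D(3):
  [0, -6, -9, -10, -15, -7]
  [-13, 0, -3, -4, -9, -4]
  [-11, -16, 0, -1, -25, -18]
  [-3, -8, -11, 0, -9, -10]
  [-2, -7, 9, 8, 0, -9]
  [-11, -12, -6, 7, -21, 0]
D(4):
  [0, -6, -9, -10, -15, -7]
  [-7, 0, -3, -4, -9, -4]
  [-4, -9, 0, -1, -10, -11]
  [-3, -8, -11, 0, -9, -10]
  [5, 0, 9, 8, 0, -2]
  [4, -1, -4, 7, -2, 0]
D(5):
  [0, -6, -6, -7, -15, -7]
  [-4, 0, 0, -1, -9, -4]
  [-4, -9, 0, -1, -10, -11]
  [-3, -8, 0, 0, -9, -10]
  [5, 0, 9, 8, 0, -2]
  [4, -1, 7, 7, -2, 0]
D(6):
  [0, -6, 0, 0, -9, -7]
  [0, 0, 3, 3, -6, -4]
  [-4, -9, 0, -1, -10, -11]
  [-3, -8, 0, 0, -9, -10]
  [5, 0, 9, 8, 0, -2]
  [4, -1, 7, 7, -2, 0]
Answer: G*[5][2] = 0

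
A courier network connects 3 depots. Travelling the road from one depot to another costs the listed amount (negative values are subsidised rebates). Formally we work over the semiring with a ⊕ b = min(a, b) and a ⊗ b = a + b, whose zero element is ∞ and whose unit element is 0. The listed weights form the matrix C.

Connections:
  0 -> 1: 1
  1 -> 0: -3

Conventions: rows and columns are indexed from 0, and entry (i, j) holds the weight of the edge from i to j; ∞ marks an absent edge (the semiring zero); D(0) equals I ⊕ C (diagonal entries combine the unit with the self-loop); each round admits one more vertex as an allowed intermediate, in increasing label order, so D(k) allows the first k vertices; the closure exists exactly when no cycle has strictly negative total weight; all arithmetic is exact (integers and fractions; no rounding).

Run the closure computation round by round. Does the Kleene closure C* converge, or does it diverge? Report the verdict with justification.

D(0):
  [0, 1, ∞]
  [-3, 0, ∞]
  [∞, ∞, 0]
Detection: at round 1, diagonal entry (1, 1) turns strictly negative.
Key observation: the cycle 1->0->1 has total weight (-3) + 1, which is strictly negative.
Answer: DIVERGES — negative cycle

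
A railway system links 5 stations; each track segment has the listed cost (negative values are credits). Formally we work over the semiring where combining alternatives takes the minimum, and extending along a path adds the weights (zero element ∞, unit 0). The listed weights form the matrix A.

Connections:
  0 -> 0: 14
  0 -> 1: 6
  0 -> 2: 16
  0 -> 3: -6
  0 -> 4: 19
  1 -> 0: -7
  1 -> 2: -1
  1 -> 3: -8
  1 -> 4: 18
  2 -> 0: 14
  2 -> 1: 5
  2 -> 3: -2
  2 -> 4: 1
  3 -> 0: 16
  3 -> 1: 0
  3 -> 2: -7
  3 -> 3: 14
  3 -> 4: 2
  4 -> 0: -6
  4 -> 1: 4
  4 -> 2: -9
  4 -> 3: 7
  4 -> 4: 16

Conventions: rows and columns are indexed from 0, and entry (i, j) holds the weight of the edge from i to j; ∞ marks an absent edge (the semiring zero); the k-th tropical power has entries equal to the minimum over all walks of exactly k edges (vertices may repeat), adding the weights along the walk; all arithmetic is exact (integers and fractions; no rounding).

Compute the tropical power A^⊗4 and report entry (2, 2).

A^⊗2:
  [-1, -6, -13, -2, -4]
  [7, -8, -15, -13, -6]
  [-5, -2, -9, -3, 0]
  [-7, -2, -7, -9, -6]
  [-3, -4, 0, -12, -8]
A^⊗3:
  [-13, -8, -13, -15, -12]
  [-15, -13, -20, -17, -14]
  [-9, -4, -10, -11, -8]
  [-12, -9, -16, -13, -7]
  [-14, -12, -19, -12, -10]
A^⊗4:
  [-18, -15, -22, -19, -13]
  [-20, -17, -24, -22, -19]
  [-14, -11, -18, -15, -9]
  [-16, -13, -20, -18, -15]
  [-19, -14, -19, -21, -18]
Key observation: the optimum is the walk 2->3->2->3->2, with weight (-2) + (-7) + (-2) + (-7) = -18.
Optimal value attained by: walk 2->3->2->3->2.
Answer: (A^⊗4)[2][2] = -18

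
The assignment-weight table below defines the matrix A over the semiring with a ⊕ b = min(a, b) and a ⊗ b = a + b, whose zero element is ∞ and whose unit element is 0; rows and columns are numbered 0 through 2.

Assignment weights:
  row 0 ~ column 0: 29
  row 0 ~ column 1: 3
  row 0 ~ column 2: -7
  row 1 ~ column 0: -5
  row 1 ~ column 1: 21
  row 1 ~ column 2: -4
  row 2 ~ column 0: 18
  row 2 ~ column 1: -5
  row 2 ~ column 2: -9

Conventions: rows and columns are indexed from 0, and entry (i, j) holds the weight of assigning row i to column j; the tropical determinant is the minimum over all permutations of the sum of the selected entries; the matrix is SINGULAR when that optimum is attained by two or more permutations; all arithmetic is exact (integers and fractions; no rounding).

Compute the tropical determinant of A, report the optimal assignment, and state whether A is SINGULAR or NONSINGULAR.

σ = (0, 1, 2): 29 + 21 + (-9) = 41
σ = (0, 2, 1): 29 + (-4) + (-5) = 20
σ = (1, 0, 2): 3 + (-5) + (-9) = -11
σ = (1, 2, 0): 3 + (-4) + 18 = 17
σ = (2, 0, 1): (-7) + (-5) + (-5) = -17
σ = (2, 1, 0): (-7) + 21 + 18 = 32
Optimal value attained by: σ = (2, 0, 1).
Answer: det⊕(A) = -17; verdict: NONSINGULAR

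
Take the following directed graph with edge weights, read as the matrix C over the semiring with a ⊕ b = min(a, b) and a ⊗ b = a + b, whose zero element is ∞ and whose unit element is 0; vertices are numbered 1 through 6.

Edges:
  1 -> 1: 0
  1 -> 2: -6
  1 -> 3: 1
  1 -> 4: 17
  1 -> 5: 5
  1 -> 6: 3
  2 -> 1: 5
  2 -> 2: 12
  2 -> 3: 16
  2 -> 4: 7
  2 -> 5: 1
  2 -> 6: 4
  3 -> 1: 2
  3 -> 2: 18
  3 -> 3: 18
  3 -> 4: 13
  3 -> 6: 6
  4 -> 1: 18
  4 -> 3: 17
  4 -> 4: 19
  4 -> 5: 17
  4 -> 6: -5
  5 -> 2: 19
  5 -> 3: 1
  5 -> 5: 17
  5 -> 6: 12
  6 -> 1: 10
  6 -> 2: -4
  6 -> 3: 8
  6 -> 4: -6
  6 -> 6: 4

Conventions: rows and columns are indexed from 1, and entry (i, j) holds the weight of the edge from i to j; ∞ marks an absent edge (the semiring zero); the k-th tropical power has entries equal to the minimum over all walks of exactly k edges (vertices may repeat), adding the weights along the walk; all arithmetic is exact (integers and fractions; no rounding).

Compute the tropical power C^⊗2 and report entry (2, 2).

C^⊗2:
  [-1, -6, 1, -3, -5, -2]
  [5, -1, 2, -2, 10, 2]
  [2, -4, 3, 0, 7, 5]
  [5, -9, 3, -11, 23, -1]
  [3, 8, 18, 6, 20, 7]
  [1, 0, 11, -2, -3, -11]
Key observation: the optimum is the walk 2->1->2, with weight 5 + (-6) = -1.
Optimal value attained by: walk 2->1->2.
Answer: (C^⊗2)[2][2] = -1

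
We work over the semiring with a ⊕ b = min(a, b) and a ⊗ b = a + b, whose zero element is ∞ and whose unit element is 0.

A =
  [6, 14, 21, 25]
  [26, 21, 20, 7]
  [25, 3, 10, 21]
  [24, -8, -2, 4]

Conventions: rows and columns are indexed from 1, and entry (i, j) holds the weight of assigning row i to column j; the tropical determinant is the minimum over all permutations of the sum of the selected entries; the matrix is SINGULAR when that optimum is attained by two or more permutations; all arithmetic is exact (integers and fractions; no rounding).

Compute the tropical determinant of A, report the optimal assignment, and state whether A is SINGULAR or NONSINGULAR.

σ = (1, 2, 3, 4): 6 + 21 + 10 + 4 = 41
σ = (1, 2, 4, 3): 6 + 21 + 21 + (-2) = 46
σ = (1, 3, 2, 4): 6 + 20 + 3 + 4 = 33
σ = (1, 3, 4, 2): 6 + 20 + 21 + (-8) = 39
σ = (1, 4, 2, 3): 6 + 7 + 3 + (-2) = 14
σ = (1, 4, 3, 2): 6 + 7 + 10 + (-8) = 15
σ = (2, 1, 3, 4): 14 + 26 + 10 + 4 = 54
σ = (2, 1, 4, 3): 14 + 26 + 21 + (-2) = 59
σ = (2, 3, 1, 4): 14 + 20 + 25 + 4 = 63
σ = (2, 3, 4, 1): 14 + 20 + 21 + 24 = 79
σ = (2, 4, 1, 3): 14 + 7 + 25 + (-2) = 44
σ = (2, 4, 3, 1): 14 + 7 + 10 + 24 = 55
σ = (3, 1, 2, 4): 21 + 26 + 3 + 4 = 54
σ = (3, 1, 4, 2): 21 + 26 + 21 + (-8) = 60
σ = (3, 2, 1, 4): 21 + 21 + 25 + 4 = 71
σ = (3, 2, 4, 1): 21 + 21 + 21 + 24 = 87
σ = (3, 4, 1, 2): 21 + 7 + 25 + (-8) = 45
σ = (3, 4, 2, 1): 21 + 7 + 3 + 24 = 55
σ = (4, 1, 2, 3): 25 + 26 + 3 + (-2) = 52
σ = (4, 1, 3, 2): 25 + 26 + 10 + (-8) = 53
σ = (4, 2, 1, 3): 25 + 21 + 25 + (-2) = 69
σ = (4, 2, 3, 1): 25 + 21 + 10 + 24 = 80
σ = (4, 3, 1, 2): 25 + 20 + 25 + (-8) = 62
σ = (4, 3, 2, 1): 25 + 20 + 3 + 24 = 72
Optimal value attained by: σ = (1, 4, 2, 3).
Answer: det⊕(A) = 14; verdict: NONSINGULAR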